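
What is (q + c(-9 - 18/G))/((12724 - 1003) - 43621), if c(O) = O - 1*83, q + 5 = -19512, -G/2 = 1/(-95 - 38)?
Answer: 10403/15950 ≈ 0.65223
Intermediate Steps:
G = 2/133 (G = -2/(-95 - 38) = -2/(-133) = -2*(-1/133) = 2/133 ≈ 0.015038)
q = -19517 (q = -5 - 19512 = -19517)
c(O) = -83 + O (c(O) = O - 83 = -83 + O)
(q + c(-9 - 18/G))/((12724 - 1003) - 43621) = (-19517 + (-83 + (-9 - 18/2/133)))/((12724 - 1003) - 43621) = (-19517 + (-83 + (-9 - 18*133/2)))/(11721 - 43621) = (-19517 + (-83 + (-9 - 1197)))/(-31900) = (-19517 + (-83 - 1206))*(-1/31900) = (-19517 - 1289)*(-1/31900) = -20806*(-1/31900) = 10403/15950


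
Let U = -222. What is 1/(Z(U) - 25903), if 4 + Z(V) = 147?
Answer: -1/25760 ≈ -3.8820e-5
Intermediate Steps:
Z(V) = 143 (Z(V) = -4 + 147 = 143)
1/(Z(U) - 25903) = 1/(143 - 25903) = 1/(-25760) = -1/25760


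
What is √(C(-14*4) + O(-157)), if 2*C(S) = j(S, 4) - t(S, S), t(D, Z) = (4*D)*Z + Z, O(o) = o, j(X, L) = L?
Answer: 9*I*√79 ≈ 79.994*I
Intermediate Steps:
t(D, Z) = Z + 4*D*Z (t(D, Z) = 4*D*Z + Z = Z + 4*D*Z)
C(S) = 2 - S*(1 + 4*S)/2 (C(S) = (4 - S*(1 + 4*S))/2 = 2 - S*(1 + 4*S)/2)
√(C(-14*4) + O(-157)) = √((2 - (-14*4)*(1 + 4*(-14*4))/2) - 157) = √((2 - ½*(-56)*(1 + 4*(-56))) - 157) = √((2 - ½*(-56)*(1 - 224)) - 157) = √((2 - ½*(-56)*(-223)) - 157) = √((2 - 6244) - 157) = √(-6242 - 157) = √(-6399) = 9*I*√79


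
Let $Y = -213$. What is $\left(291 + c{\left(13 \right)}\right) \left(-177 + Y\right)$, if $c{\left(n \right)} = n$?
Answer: $-118560$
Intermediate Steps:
$\left(291 + c{\left(13 \right)}\right) \left(-177 + Y\right) = \left(291 + 13\right) \left(-177 - 213\right) = 304 \left(-390\right) = -118560$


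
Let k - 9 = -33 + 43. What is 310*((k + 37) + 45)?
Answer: 31310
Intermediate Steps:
k = 19 (k = 9 + (-33 + 43) = 9 + 10 = 19)
310*((k + 37) + 45) = 310*((19 + 37) + 45) = 310*(56 + 45) = 310*101 = 31310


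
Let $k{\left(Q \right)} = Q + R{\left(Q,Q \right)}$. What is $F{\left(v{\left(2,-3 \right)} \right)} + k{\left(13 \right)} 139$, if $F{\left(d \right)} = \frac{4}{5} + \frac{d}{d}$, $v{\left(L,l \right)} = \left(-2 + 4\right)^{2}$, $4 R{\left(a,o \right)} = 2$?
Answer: $\frac{18783}{10} \approx 1878.3$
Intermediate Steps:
$R{\left(a,o \right)} = \frac{1}{2}$ ($R{\left(a,o \right)} = \frac{1}{4} \cdot 2 = \frac{1}{2}$)
$v{\left(L,l \right)} = 4$ ($v{\left(L,l \right)} = 2^{2} = 4$)
$F{\left(d \right)} = \frac{9}{5}$ ($F{\left(d \right)} = 4 \cdot \frac{1}{5} + 1 = \frac{4}{5} + 1 = \frac{9}{5}$)
$k{\left(Q \right)} = \frac{1}{2} + Q$ ($k{\left(Q \right)} = Q + \frac{1}{2} = \frac{1}{2} + Q$)
$F{\left(v{\left(2,-3 \right)} \right)} + k{\left(13 \right)} 139 = \frac{9}{5} + \left(\frac{1}{2} + 13\right) 139 = \frac{9}{5} + \frac{27}{2} \cdot 139 = \frac{9}{5} + \frac{3753}{2} = \frac{18783}{10}$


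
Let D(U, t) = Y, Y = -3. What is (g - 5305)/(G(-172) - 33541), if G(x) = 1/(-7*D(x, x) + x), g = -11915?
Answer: 650055/1266173 ≈ 0.51340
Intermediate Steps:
D(U, t) = -3
G(x) = 1/(21 + x) (G(x) = 1/(-7*(-3) + x) = 1/(21 + x))
(g - 5305)/(G(-172) - 33541) = (-11915 - 5305)/(1/(21 - 172) - 33541) = -17220/(1/(-151) - 33541) = -17220/(-1/151 - 33541) = -17220/(-5064692/151) = -17220*(-151/5064692) = 650055/1266173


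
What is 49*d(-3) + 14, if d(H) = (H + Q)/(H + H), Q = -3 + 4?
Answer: 91/3 ≈ 30.333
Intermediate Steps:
Q = 1
d(H) = (1 + H)/(2*H) (d(H) = (H + 1)/(H + H) = (1 + H)/((2*H)) = (1 + H)*(1/(2*H)) = (1 + H)/(2*H))
49*d(-3) + 14 = 49*((½)*(1 - 3)/(-3)) + 14 = 49*((½)*(-⅓)*(-2)) + 14 = 49*(⅓) + 14 = 49/3 + 14 = 91/3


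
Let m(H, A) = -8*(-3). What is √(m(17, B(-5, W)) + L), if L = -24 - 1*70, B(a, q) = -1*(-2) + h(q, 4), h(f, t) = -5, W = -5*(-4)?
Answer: I*√70 ≈ 8.3666*I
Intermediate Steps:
W = 20
B(a, q) = -3 (B(a, q) = -1*(-2) - 5 = 2 - 5 = -3)
m(H, A) = 24
L = -94 (L = -24 - 70 = -94)
√(m(17, B(-5, W)) + L) = √(24 - 94) = √(-70) = I*√70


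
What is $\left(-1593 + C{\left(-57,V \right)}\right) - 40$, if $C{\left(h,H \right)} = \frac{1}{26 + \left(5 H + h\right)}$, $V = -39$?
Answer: $- \frac{369059}{226} \approx -1633.0$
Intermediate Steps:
$C{\left(h,H \right)} = \frac{1}{26 + h + 5 H}$ ($C{\left(h,H \right)} = \frac{1}{26 + \left(h + 5 H\right)} = \frac{1}{26 + h + 5 H}$)
$\left(-1593 + C{\left(-57,V \right)}\right) - 40 = \left(-1593 + \frac{1}{26 - 57 + 5 \left(-39\right)}\right) - 40 = \left(-1593 + \frac{1}{26 - 57 - 195}\right) - 40 = \left(-1593 + \frac{1}{-226}\right) - 40 = \left(-1593 - \frac{1}{226}\right) - 40 = - \frac{360019}{226} - 40 = - \frac{369059}{226}$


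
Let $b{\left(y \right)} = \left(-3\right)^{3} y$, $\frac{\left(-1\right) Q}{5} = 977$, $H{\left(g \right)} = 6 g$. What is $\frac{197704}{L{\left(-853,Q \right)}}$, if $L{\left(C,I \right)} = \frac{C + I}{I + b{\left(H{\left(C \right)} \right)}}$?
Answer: $- \frac{13177070452}{2869} \approx -4.5929 \cdot 10^{6}$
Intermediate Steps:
$Q = -4885$ ($Q = \left(-5\right) 977 = -4885$)
$b{\left(y \right)} = - 27 y$
$L{\left(C,I \right)} = \frac{C + I}{I - 162 C}$ ($L{\left(C,I \right)} = \frac{C + I}{I - 27 \cdot 6 C} = \frac{C + I}{I - 162 C}$)
$\frac{197704}{L{\left(-853,Q \right)}} = \frac{197704}{\frac{1}{\left(-1\right) \left(-4885\right) + 162 \left(-853\right)} \left(\left(-1\right) \left(-853\right) - -4885\right)} = \frac{197704}{\frac{1}{4885 - 138186} \left(853 + 4885\right)} = \frac{197704}{\frac{1}{-133301} \cdot 5738} = \frac{197704}{\left(- \frac{1}{133301}\right) 5738} = \frac{197704}{- \frac{5738}{133301}} = 197704 \left(- \frac{133301}{5738}\right) = - \frac{13177070452}{2869}$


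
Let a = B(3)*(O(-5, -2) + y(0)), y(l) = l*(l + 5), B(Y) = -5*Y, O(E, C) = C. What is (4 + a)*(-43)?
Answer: -1462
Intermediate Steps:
y(l) = l*(5 + l)
a = 30 (a = (-5*3)*(-2 + 0*(5 + 0)) = -15*(-2 + 0*5) = -15*(-2 + 0) = -15*(-2) = 30)
(4 + a)*(-43) = (4 + 30)*(-43) = 34*(-43) = -1462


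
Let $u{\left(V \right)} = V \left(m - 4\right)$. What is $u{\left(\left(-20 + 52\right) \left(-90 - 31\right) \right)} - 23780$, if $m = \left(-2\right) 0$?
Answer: $-8292$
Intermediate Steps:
$m = 0$
$u{\left(V \right)} = - 4 V$ ($u{\left(V \right)} = V \left(0 - 4\right) = V \left(-4\right) = - 4 V$)
$u{\left(\left(-20 + 52\right) \left(-90 - 31\right) \right)} - 23780 = - 4 \left(-20 + 52\right) \left(-90 - 31\right) - 23780 = - 4 \cdot 32 \left(-121\right) - 23780 = \left(-4\right) \left(-3872\right) - 23780 = 15488 - 23780 = -8292$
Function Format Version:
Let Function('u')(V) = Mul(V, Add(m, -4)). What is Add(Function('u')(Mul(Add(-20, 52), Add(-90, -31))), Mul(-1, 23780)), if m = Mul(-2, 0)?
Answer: -8292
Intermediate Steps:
m = 0
Function('u')(V) = Mul(-4, V) (Function('u')(V) = Mul(V, Add(0, -4)) = Mul(V, -4) = Mul(-4, V))
Add(Function('u')(Mul(Add(-20, 52), Add(-90, -31))), Mul(-1, 23780)) = Add(Mul(-4, Mul(Add(-20, 52), Add(-90, -31))), Mul(-1, 23780)) = Add(Mul(-4, Mul(32, -121)), -23780) = Add(Mul(-4, -3872), -23780) = Add(15488, -23780) = -8292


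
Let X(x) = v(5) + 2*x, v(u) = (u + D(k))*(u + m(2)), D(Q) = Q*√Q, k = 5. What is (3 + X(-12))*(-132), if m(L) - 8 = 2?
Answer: -7128 - 9900*√5 ≈ -29265.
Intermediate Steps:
m(L) = 10 (m(L) = 8 + 2 = 10)
D(Q) = Q^(3/2)
v(u) = (10 + u)*(u + 5*√5) (v(u) = (u + 5^(3/2))*(u + 10) = (u + 5*√5)*(10 + u) = (10 + u)*(u + 5*√5))
X(x) = 75 + 2*x + 75*√5 (X(x) = (5² + 10*5 + 50*√5 + 5*5*√5) + 2*x = (25 + 50 + 50*√5 + 25*√5) + 2*x = (75 + 75*√5) + 2*x = 75 + 2*x + 75*√5)
(3 + X(-12))*(-132) = (3 + (75 + 2*(-12) + 75*√5))*(-132) = (3 + (75 - 24 + 75*√5))*(-132) = (3 + (51 + 75*√5))*(-132) = (54 + 75*√5)*(-132) = -7128 - 9900*√5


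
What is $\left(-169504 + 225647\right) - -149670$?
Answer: $205813$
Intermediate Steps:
$\left(-169504 + 225647\right) - -149670 = 56143 + 149670 = 205813$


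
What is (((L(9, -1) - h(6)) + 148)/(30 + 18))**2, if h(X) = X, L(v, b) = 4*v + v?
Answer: 34969/2304 ≈ 15.178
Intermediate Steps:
L(v, b) = 5*v
(((L(9, -1) - h(6)) + 148)/(30 + 18))**2 = (((5*9 - 1*6) + 148)/(30 + 18))**2 = (((45 - 6) + 148)/48)**2 = ((39 + 148)*(1/48))**2 = (187*(1/48))**2 = (187/48)**2 = 34969/2304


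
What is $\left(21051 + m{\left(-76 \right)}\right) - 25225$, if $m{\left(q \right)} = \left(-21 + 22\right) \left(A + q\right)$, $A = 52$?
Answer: $-4198$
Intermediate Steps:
$m{\left(q \right)} = 52 + q$ ($m{\left(q \right)} = \left(-21 + 22\right) \left(52 + q\right) = 1 \left(52 + q\right) = 52 + q$)
$\left(21051 + m{\left(-76 \right)}\right) - 25225 = \left(21051 + \left(52 - 76\right)\right) - 25225 = \left(21051 - 24\right) - 25225 = 21027 - 25225 = -4198$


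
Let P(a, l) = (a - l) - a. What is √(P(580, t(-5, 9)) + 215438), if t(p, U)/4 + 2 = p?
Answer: √215466 ≈ 464.18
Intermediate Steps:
t(p, U) = -8 + 4*p
P(a, l) = -l
√(P(580, t(-5, 9)) + 215438) = √(-(-8 + 4*(-5)) + 215438) = √(-(-8 - 20) + 215438) = √(-1*(-28) + 215438) = √(28 + 215438) = √215466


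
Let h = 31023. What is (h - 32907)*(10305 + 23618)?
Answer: -63910932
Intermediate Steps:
(h - 32907)*(10305 + 23618) = (31023 - 32907)*(10305 + 23618) = -1884*33923 = -63910932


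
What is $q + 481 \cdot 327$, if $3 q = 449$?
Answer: $\frac{472310}{3} \approx 1.5744 \cdot 10^{5}$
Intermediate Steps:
$q = \frac{449}{3}$ ($q = \frac{1}{3} \cdot 449 = \frac{449}{3} \approx 149.67$)
$q + 481 \cdot 327 = \frac{449}{3} + 481 \cdot 327 = \frac{449}{3} + 157287 = \frac{472310}{3}$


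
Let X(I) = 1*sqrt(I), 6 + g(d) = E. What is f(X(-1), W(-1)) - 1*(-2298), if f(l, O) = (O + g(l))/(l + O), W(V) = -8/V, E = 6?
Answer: 149434/65 - 8*I/65 ≈ 2299.0 - 0.12308*I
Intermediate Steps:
g(d) = 0 (g(d) = -6 + 6 = 0)
X(I) = sqrt(I)
f(l, O) = O/(O + l) (f(l, O) = (O + 0)/(l + O) = O/(O + l))
f(X(-1), W(-1)) - 1*(-2298) = (-8/(-1))/(-8/(-1) + sqrt(-1)) - 1*(-2298) = (-8*(-1))/(-8*(-1) + I) + 2298 = 8/(8 + I) + 2298 = 8*((8 - I)/65) + 2298 = 8*(8 - I)/65 + 2298 = 2298 + 8*(8 - I)/65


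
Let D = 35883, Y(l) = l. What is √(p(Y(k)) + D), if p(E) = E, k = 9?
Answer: 6*√997 ≈ 189.45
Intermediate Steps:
√(p(Y(k)) + D) = √(9 + 35883) = √35892 = 6*√997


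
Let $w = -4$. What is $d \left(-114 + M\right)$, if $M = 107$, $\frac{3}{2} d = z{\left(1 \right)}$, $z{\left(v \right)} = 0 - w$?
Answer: $- \frac{56}{3} \approx -18.667$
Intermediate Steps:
$z{\left(v \right)} = 4$ ($z{\left(v \right)} = 0 - -4 = 0 + 4 = 4$)
$d = \frac{8}{3}$ ($d = \frac{2}{3} \cdot 4 = \frac{8}{3} \approx 2.6667$)
$d \left(-114 + M\right) = \frac{8 \left(-114 + 107\right)}{3} = \frac{8}{3} \left(-7\right) = - \frac{56}{3}$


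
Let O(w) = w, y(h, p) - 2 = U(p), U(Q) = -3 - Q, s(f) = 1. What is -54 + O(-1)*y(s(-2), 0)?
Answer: -53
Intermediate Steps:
y(h, p) = -1 - p (y(h, p) = 2 + (-3 - p) = -1 - p)
-54 + O(-1)*y(s(-2), 0) = -54 - (-1 - 1*0) = -54 - (-1 + 0) = -54 - 1*(-1) = -54 + 1 = -53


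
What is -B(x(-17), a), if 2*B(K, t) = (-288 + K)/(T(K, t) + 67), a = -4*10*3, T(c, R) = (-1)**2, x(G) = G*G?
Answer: -1/136 ≈ -0.0073529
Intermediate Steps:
x(G) = G**2
T(c, R) = 1
a = -120 (a = -40*3 = -120)
B(K, t) = -36/17 + K/136 (B(K, t) = ((-288 + K)/(1 + 67))/2 = ((-288 + K)/68)/2 = ((-288 + K)*(1/68))/2 = (-72/17 + K/68)/2 = -36/17 + K/136)
-B(x(-17), a) = -(-36/17 + (1/136)*(-17)**2) = -(-36/17 + (1/136)*289) = -(-36/17 + 17/8) = -1*1/136 = -1/136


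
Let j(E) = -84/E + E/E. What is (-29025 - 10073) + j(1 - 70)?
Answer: -899203/23 ≈ -39096.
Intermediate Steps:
j(E) = 1 - 84/E (j(E) = -84/E + 1 = 1 - 84/E)
(-29025 - 10073) + j(1 - 70) = (-29025 - 10073) + (-84 + (1 - 70))/(1 - 70) = -39098 + (-84 - 69)/(-69) = -39098 - 1/69*(-153) = -39098 + 51/23 = -899203/23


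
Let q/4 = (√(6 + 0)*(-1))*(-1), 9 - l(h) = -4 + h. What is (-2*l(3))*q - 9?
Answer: -9 - 80*√6 ≈ -204.96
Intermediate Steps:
l(h) = 13 - h (l(h) = 9 - (-4 + h) = 9 + (4 - h) = 13 - h)
q = 4*√6 (q = 4*((√(6 + 0)*(-1))*(-1)) = 4*((√6*(-1))*(-1)) = 4*(-√6*(-1)) = 4*√6 ≈ 9.7980)
(-2*l(3))*q - 9 = (-2*(13 - 1*3))*(4*√6) - 9 = (-2*(13 - 3))*(4*√6) - 9 = (-2*10)*(4*√6) - 9 = -80*√6 - 9 = -9 - 80*√6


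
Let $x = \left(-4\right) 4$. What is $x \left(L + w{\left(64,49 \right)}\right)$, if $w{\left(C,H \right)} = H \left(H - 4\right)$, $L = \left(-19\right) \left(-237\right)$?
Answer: $-107328$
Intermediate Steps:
$L = 4503$
$w{\left(C,H \right)} = H \left(-4 + H\right)$
$x = -16$
$x \left(L + w{\left(64,49 \right)}\right) = - 16 \left(4503 + 49 \left(-4 + 49\right)\right) = - 16 \left(4503 + 49 \cdot 45\right) = - 16 \left(4503 + 2205\right) = \left(-16\right) 6708 = -107328$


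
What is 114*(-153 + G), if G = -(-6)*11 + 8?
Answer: -9006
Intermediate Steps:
G = 74 (G = -6*(-11) + 8 = 66 + 8 = 74)
114*(-153 + G) = 114*(-153 + 74) = 114*(-79) = -9006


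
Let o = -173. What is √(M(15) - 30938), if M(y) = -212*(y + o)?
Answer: √2558 ≈ 50.577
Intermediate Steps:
M(y) = 36676 - 212*y (M(y) = -212*(y - 173) = -212*(-173 + y) = 36676 - 212*y)
√(M(15) - 30938) = √((36676 - 212*15) - 30938) = √((36676 - 3180) - 30938) = √(33496 - 30938) = √2558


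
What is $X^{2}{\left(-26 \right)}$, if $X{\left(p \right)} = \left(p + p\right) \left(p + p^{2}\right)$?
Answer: $1142440000$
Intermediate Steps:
$X{\left(p \right)} = 2 p \left(p + p^{2}\right)$
$X^{2}{\left(-26 \right)} = \left(2 \left(-26\right)^{2} \left(1 - 26\right)\right)^{2} = \left(2 \cdot 676 \left(-25\right)\right)^{2} = \left(-33800\right)^{2} = 1142440000$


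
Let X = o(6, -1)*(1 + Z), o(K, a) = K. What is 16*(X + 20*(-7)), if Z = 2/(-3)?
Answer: -2208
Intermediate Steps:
Z = -2/3 (Z = 2*(-1/3) = -2/3 ≈ -0.66667)
X = 2 (X = 6*(1 - 2/3) = 6*(1/3) = 2)
16*(X + 20*(-7)) = 16*(2 + 20*(-7)) = 16*(2 - 140) = 16*(-138) = -2208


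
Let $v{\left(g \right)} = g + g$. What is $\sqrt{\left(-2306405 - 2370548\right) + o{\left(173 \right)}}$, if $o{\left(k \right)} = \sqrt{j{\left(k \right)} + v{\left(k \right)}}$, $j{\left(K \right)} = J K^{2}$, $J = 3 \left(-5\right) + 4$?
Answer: $\sqrt{-4676953 + i \sqrt{328873}} \approx 0.13 + 2162.6 i$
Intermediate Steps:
$J = -11$ ($J = -15 + 4 = -11$)
$j{\left(K \right)} = - 11 K^{2}$
$v{\left(g \right)} = 2 g$
$o{\left(k \right)} = \sqrt{- 11 k^{2} + 2 k}$
$\sqrt{\left(-2306405 - 2370548\right) + o{\left(173 \right)}} = \sqrt{\left(-2306405 - 2370548\right) + \sqrt{173 \left(2 - 1903\right)}} = \sqrt{-4676953 + \sqrt{173 \left(-1901\right)}} = \sqrt{-4676953 + \sqrt{-328873}} = \sqrt{-4676953 + i \sqrt{328873}}$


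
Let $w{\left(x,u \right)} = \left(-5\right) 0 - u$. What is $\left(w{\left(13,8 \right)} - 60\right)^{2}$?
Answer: $4624$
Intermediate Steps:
$w{\left(x,u \right)} = - u$ ($w{\left(x,u \right)} = 0 - u = - u$)
$\left(w{\left(13,8 \right)} - 60\right)^{2} = \left(\left(-1\right) 8 - 60\right)^{2} = \left(-8 - 60\right)^{2} = \left(-68\right)^{2} = 4624$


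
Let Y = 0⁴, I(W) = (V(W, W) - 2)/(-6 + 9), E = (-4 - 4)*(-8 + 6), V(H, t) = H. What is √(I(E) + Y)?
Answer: √42/3 ≈ 2.1602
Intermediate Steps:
E = 16 (E = -8*(-2) = 16)
I(W) = -⅔ + W/3 (I(W) = (W - 2)/(-6 + 9) = (-2 + W)/3 = (-2 + W)*(⅓) = -⅔ + W/3)
Y = 0
√(I(E) + Y) = √((-⅔ + (⅓)*16) + 0) = √((-⅔ + 16/3) + 0) = √(14/3 + 0) = √(14/3) = √42/3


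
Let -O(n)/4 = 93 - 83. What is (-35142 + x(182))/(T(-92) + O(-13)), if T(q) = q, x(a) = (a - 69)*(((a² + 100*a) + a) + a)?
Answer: -263891/6 ≈ -43982.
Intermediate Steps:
O(n) = -40 (O(n) = -4*(93 - 83) = -4*10 = -40)
x(a) = (-69 + a)*(a² + 102*a) (x(a) = (-69 + a)*((a² + 101*a) + a) = (-69 + a)*(a² + 102*a))
(-35142 + x(182))/(T(-92) + O(-13)) = (-35142 + 182*(-7038 + 182² + 33*182))/(-92 - 40) = (-35142 + 182*(-7038 + 33124 + 6006))/(-132) = (-35142 + 182*32092)*(-1/132) = (-35142 + 5840744)*(-1/132) = 5805602*(-1/132) = -263891/6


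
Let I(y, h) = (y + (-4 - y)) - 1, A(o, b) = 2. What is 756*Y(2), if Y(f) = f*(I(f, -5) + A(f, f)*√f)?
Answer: -7560 + 3024*√2 ≈ -3283.4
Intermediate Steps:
I(y, h) = -5 (I(y, h) = -4 - 1 = -5)
Y(f) = f*(-5 + 2*√f)
756*Y(2) = 756*(-5*2 + 2*2^(3/2)) = 756*(-10 + 2*(2*√2)) = 756*(-10 + 4*√2) = -7560 + 3024*√2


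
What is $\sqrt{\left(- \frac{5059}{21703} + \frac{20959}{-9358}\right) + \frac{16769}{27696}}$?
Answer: $\frac{i \sqrt{923164658877266424126453}}{703120685388} \approx 1.3665 i$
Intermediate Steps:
$\sqrt{\left(- \frac{5059}{21703} + \frac{20959}{-9358}\right) + \frac{16769}{27696}} = \sqrt{\left(\left(-5059\right) \frac{1}{21703} + 20959 \left(- \frac{1}{9358}\right)\right) + 16769 \cdot \frac{1}{27696}} = \sqrt{\left(- \frac{5059}{21703} - \frac{20959}{9358}\right) + \frac{16769}{27696}} = \sqrt{- \frac{502215299}{203096674} + \frac{16769}{27696}} = \sqrt{- \frac{5251813397399}{2812482741552}} = \frac{i \sqrt{923164658877266424126453}}{703120685388}$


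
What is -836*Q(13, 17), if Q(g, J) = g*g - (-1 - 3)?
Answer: -144628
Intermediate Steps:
Q(g, J) = 4 + g² (Q(g, J) = g² - 1*(-4) = g² + 4 = 4 + g²)
-836*Q(13, 17) = -836*(4 + 13²) = -836*(4 + 169) = -836*173 = -144628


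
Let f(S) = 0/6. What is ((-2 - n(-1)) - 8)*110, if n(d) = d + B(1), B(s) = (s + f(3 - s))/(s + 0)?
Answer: -1100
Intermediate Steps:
f(S) = 0 (f(S) = 0*(⅙) = 0)
B(s) = 1 (B(s) = (s + 0)/(s + 0) = s/s = 1)
n(d) = 1 + d (n(d) = d + 1 = 1 + d)
((-2 - n(-1)) - 8)*110 = ((-2 - (1 - 1)) - 8)*110 = ((-2 - 1*0) - 8)*110 = ((-2 + 0) - 8)*110 = (-2 - 8)*110 = -10*110 = -1100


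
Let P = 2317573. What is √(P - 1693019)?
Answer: 7*√12746 ≈ 790.29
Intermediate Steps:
√(P - 1693019) = √(2317573 - 1693019) = √624554 = 7*√12746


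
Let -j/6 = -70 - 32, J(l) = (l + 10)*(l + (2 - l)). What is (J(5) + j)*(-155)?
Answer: -99510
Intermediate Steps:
J(l) = 20 + 2*l (J(l) = (10 + l)*2 = 20 + 2*l)
j = 612 (j = -6*(-70 - 32) = -6*(-102) = 612)
(J(5) + j)*(-155) = ((20 + 2*5) + 612)*(-155) = ((20 + 10) + 612)*(-155) = (30 + 612)*(-155) = 642*(-155) = -99510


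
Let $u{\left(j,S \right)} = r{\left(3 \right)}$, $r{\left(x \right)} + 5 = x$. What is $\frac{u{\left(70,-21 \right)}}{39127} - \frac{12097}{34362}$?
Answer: $- \frac{473388043}{1344481974} \approx -0.3521$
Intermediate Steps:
$r{\left(x \right)} = -5 + x$
$u{\left(j,S \right)} = -2$ ($u{\left(j,S \right)} = -5 + 3 = -2$)
$\frac{u{\left(70,-21 \right)}}{39127} - \frac{12097}{34362} = - \frac{2}{39127} - \frac{12097}{34362} = - \frac{473388043}{1344481974}$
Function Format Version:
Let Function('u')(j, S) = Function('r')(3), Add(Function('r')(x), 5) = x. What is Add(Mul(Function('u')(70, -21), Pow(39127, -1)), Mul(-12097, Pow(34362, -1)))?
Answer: Rational(-473388043, 1344481974) ≈ -0.35210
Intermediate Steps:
Function('r')(x) = Add(-5, x)
Function('u')(j, S) = -2 (Function('u')(j, S) = Add(-5, 3) = -2)
Add(Mul(Function('u')(70, -21), Pow(39127, -1)), Mul(-12097, Pow(34362, -1))) = Add(Mul(-2, Pow(39127, -1)), Mul(-12097, Pow(34362, -1))) = Add(Mul(-2, Rational(1, 39127)), Mul(-12097, Rational(1, 34362))) = Add(Rational(-2, 39127), Rational(-12097, 34362)) = Rational(-473388043, 1344481974)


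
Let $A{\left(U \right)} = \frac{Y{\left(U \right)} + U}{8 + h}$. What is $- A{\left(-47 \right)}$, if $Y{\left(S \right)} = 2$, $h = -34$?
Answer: $- \frac{45}{26} \approx -1.7308$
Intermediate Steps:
$A{\left(U \right)} = - \frac{1}{13} - \frac{U}{26}$ ($A{\left(U \right)} = \frac{2 + U}{8 - 34} = \frac{2 + U}{-26} = \left(2 + U\right) \left(- \frac{1}{26}\right) = - \frac{1}{13} - \frac{U}{26}$)
$- A{\left(-47 \right)} = - (- \frac{1}{13} - - \frac{47}{26}) = - (- \frac{1}{13} + \frac{47}{26}) = \left(-1\right) \frac{45}{26} = - \frac{45}{26}$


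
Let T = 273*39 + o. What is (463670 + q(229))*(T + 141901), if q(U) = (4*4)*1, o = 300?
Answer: 70873477728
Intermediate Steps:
T = 10947 (T = 273*39 + 300 = 10647 + 300 = 10947)
q(U) = 16 (q(U) = 16*1 = 16)
(463670 + q(229))*(T + 141901) = (463670 + 16)*(10947 + 141901) = 463686*152848 = 70873477728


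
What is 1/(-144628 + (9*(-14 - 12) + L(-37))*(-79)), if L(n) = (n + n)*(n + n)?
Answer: -1/558746 ≈ -1.7897e-6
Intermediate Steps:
L(n) = 4*n**2 (L(n) = (2*n)*(2*n) = 4*n**2)
1/(-144628 + (9*(-14 - 12) + L(-37))*(-79)) = 1/(-144628 + (9*(-14 - 12) + 4*(-37)**2)*(-79)) = 1/(-144628 + (9*(-26) + 4*1369)*(-79)) = 1/(-144628 + (-234 + 5476)*(-79)) = 1/(-144628 + 5242*(-79)) = 1/(-144628 - 414118) = 1/(-558746) = -1/558746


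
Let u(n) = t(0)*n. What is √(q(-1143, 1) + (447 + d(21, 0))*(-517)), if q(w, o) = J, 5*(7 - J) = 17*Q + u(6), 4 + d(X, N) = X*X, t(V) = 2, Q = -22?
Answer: I*√11423715/5 ≈ 675.98*I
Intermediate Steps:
d(X, N) = -4 + X² (d(X, N) = -4 + X*X = -4 + X²)
u(n) = 2*n
J = 397/5 (J = 7 - (17*(-22) + 2*6)/5 = 7 - (-374 + 12)/5 = 7 - ⅕*(-362) = 7 + 362/5 = 397/5 ≈ 79.400)
q(w, o) = 397/5
√(q(-1143, 1) + (447 + d(21, 0))*(-517)) = √(397/5 + (447 + (-4 + 21²))*(-517)) = √(397/5 + (447 + (-4 + 441))*(-517)) = √(397/5 + (447 + 437)*(-517)) = √(397/5 + 884*(-517)) = √(397/5 - 457028) = √(-2284743/5) = I*√11423715/5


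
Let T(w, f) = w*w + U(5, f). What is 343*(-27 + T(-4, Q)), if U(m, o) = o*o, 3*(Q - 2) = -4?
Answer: -32585/9 ≈ -3620.6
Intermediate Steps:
Q = 2/3 (Q = 2 + (1/3)*(-4) = 2 - 4/3 = 2/3 ≈ 0.66667)
U(m, o) = o**2
T(w, f) = f**2 + w**2 (T(w, f) = w*w + f**2 = w**2 + f**2 = f**2 + w**2)
343*(-27 + T(-4, Q)) = 343*(-27 + ((2/3)**2 + (-4)**2)) = 343*(-27 + (4/9 + 16)) = 343*(-27 + 148/9) = 343*(-95/9) = -32585/9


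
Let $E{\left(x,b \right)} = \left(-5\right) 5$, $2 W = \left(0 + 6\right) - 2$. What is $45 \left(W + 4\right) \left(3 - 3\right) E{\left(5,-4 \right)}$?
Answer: $0$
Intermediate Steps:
$W = 2$ ($W = \frac{\left(0 + 6\right) - 2}{2} = \frac{6 - 2}{2} = \frac{1}{2} \cdot 4 = 2$)
$E{\left(x,b \right)} = -25$
$45 \left(W + 4\right) \left(3 - 3\right) E{\left(5,-4 \right)} = 45 \left(2 + 4\right) \left(3 - 3\right) \left(-25\right) = 45 \cdot 6 \cdot 0 \left(-25\right) = 45 \cdot 0 \left(-25\right) = 0 \left(-25\right) = 0$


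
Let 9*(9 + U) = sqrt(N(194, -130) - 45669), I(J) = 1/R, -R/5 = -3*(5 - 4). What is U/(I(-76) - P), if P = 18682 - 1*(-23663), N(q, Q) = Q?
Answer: 135/635174 - 65*I*sqrt(271)/1905522 ≈ 0.00021254 - 0.00056154*I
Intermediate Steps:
P = 42345 (P = 18682 + 23663 = 42345)
R = 15 (R = -(-15)*(5 - 4) = -(-15) = -5*(-3) = 15)
I(J) = 1/15
U = -9 + 13*I*sqrt(271)/9 (U = -9 + sqrt(-130 - 45669)/9 = -9 + sqrt(-45799)/9 = -9 + (13*I*sqrt(271))/9 = -9 + 13*I*sqrt(271)/9 ≈ -9.0 + 23.779*I)
U/(I(-76) - P) = (-9 + 13*I*sqrt(271)/9)/(1/15 - 1*42345) = (-9 + 13*I*sqrt(271)/9)/(1/15 - 42345) = (-9 + 13*I*sqrt(271)/9)/(-635174/15) = (-9 + 13*I*sqrt(271)/9)*(-15/635174) = 135/635174 - 65*I*sqrt(271)/1905522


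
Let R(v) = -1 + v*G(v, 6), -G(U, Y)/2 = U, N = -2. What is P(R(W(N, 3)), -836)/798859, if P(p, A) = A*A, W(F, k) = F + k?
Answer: 698896/798859 ≈ 0.87487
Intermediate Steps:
G(U, Y) = -2*U
R(v) = -1 - 2*v² (R(v) = -1 + v*(-2*v) = -1 - 2*v²)
P(p, A) = A²
P(R(W(N, 3)), -836)/798859 = (-836)²/798859 = 698896*(1/798859) = 698896/798859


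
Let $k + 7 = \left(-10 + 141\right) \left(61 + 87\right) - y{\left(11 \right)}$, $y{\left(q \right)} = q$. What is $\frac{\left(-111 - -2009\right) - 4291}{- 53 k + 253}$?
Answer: $\frac{2393}{1026357} \approx 0.0023315$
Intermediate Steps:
$k = 19370$ ($k = -7 - \left(11 - \left(-10 + 141\right) \left(61 + 87\right)\right) = -7 + \left(131 \cdot 148 - 11\right) = -7 + \left(19388 - 11\right) = -7 + 19377 = 19370$)
$\frac{\left(-111 - -2009\right) - 4291}{- 53 k + 253} = \frac{\left(-111 - -2009\right) - 4291}{\left(-53\right) 19370 + 253} = \frac{\left(-111 + 2009\right) - 4291}{-1026610 + 253} = \frac{1898 - 4291}{-1026357} = \left(-2393\right) \left(- \frac{1}{1026357}\right) = \frac{2393}{1026357}$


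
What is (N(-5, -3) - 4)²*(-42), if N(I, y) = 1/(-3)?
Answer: -2366/3 ≈ -788.67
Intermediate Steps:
N(I, y) = -⅓
(N(-5, -3) - 4)²*(-42) = (-⅓ - 4)²*(-42) = (-13/3)²*(-42) = (169/9)*(-42) = -2366/3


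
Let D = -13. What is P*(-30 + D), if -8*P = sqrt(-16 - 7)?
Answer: 43*I*sqrt(23)/8 ≈ 25.778*I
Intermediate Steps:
P = -I*sqrt(23)/8 (P = -sqrt(-16 - 7)/8 = -I*sqrt(23)/8 ≈ -0.59948*I)
P*(-30 + D) = (-I*sqrt(23)/8)*(-30 - 13) = -I*sqrt(23)/8*(-43) = 43*I*sqrt(23)/8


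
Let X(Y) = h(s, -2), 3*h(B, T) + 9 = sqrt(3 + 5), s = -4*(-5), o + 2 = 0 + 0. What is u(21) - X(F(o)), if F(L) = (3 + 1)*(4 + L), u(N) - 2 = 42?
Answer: 47 - 2*sqrt(2)/3 ≈ 46.057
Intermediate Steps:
u(N) = 44 (u(N) = 2 + 42 = 44)
o = -2 (o = -2 + (0 + 0) = -2 + 0 = -2)
s = 20
h(B, T) = -3 + 2*sqrt(2)/3 (h(B, T) = -3 + sqrt(3 + 5)/3 = -3 + sqrt(8)/3 = -3 + (2*sqrt(2))/3 = -3 + 2*sqrt(2)/3)
F(L) = 16 + 4*L (F(L) = 4*(4 + L) = 16 + 4*L)
X(Y) = -3 + 2*sqrt(2)/3
u(21) - X(F(o)) = 44 - (-3 + 2*sqrt(2)/3) = 44 + (3 - 2*sqrt(2)/3) = 47 - 2*sqrt(2)/3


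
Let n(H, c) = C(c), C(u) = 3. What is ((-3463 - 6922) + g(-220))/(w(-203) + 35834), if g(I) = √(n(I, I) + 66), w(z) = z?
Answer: -10385/35631 + √69/35631 ≈ -0.29123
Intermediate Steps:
n(H, c) = 3
g(I) = √69 (g(I) = √(3 + 66) = √69)
((-3463 - 6922) + g(-220))/(w(-203) + 35834) = ((-3463 - 6922) + √69)/(-203 + 35834) = (-10385 + √69)/35631 = (-10385 + √69)*(1/35631) = -10385/35631 + √69/35631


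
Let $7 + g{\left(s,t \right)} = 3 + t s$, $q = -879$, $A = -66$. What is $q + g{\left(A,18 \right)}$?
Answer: $-2071$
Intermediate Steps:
$g{\left(s,t \right)} = -4 + s t$ ($g{\left(s,t \right)} = -7 + \left(3 + t s\right) = -7 + \left(3 + s t\right) = -4 + s t$)
$q + g{\left(A,18 \right)} = -879 - 1192 = -2071$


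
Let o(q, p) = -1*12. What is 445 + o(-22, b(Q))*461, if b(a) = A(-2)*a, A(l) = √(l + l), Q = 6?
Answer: -5087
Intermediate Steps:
A(l) = √2*√l (A(l) = √(2*l) = √2*√l)
b(a) = 2*I*a (b(a) = (√2*√(-2))*a = (√2*(I*√2))*a = (2*I)*a = 2*I*a)
o(q, p) = -12
445 + o(-22, b(Q))*461 = 445 - 12*461 = 445 - 5532 = -5087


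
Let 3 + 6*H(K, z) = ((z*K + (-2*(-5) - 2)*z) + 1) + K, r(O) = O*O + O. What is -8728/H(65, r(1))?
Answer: -52368/209 ≈ -250.56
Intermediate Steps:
r(O) = O + O**2 (r(O) = O**2 + O = O + O**2)
H(K, z) = -1/3 + K/6 + 4*z/3 + K*z/6 (H(K, z) = -1/2 + (((z*K + (-2*(-5) - 2)*z) + 1) + K)/6 = -1/2 + (((K*z + (10 - 2)*z) + 1) + K)/6 = -1/2 + (((K*z + 8*z) + 1) + K)/6 = -1/2 + (((8*z + K*z) + 1) + K)/6 = -1/2 + ((1 + 8*z + K*z) + K)/6 = -1/2 + (1 + K + 8*z + K*z)/6 = -1/2 + (1/6 + K/6 + 4*z/3 + K*z/6) = -1/3 + K/6 + 4*z/3 + K*z/6)
-8728/H(65, r(1)) = -8728/(-1/3 + (1/6)*65 + 4*(1*(1 + 1))/3 + (1/6)*65*(1*(1 + 1))) = -8728/(-1/3 + 65/6 + 4*(1*2)/3 + (1/6)*65*(1*2)) = -8728/(-1/3 + 65/6 + (4/3)*2 + (1/6)*65*2) = -8728/(-1/3 + 65/6 + 8/3 + 65/3) = -8728/209/6 = -8728*6/209 = -52368/209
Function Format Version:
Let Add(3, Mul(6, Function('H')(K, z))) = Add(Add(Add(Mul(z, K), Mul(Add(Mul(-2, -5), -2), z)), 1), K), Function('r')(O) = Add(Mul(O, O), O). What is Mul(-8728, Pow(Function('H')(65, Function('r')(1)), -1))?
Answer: Rational(-52368, 209) ≈ -250.56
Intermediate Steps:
Function('r')(O) = Add(O, Pow(O, 2)) (Function('r')(O) = Add(Pow(O, 2), O) = Add(O, Pow(O, 2)))
Function('H')(K, z) = Add(Rational(-1, 3), Mul(Rational(1, 6), K), Mul(Rational(4, 3), z), Mul(Rational(1, 6), K, z)) (Function('H')(K, z) = Add(Rational(-1, 2), Mul(Rational(1, 6), Add(Add(Add(Mul(z, K), Mul(Add(Mul(-2, -5), -2), z)), 1), K))) = Add(Rational(-1, 2), Mul(Rational(1, 6), Add(Add(Add(Mul(K, z), Mul(Add(10, -2), z)), 1), K))) = Add(Rational(-1, 2), Mul(Rational(1, 6), Add(Add(Add(Mul(K, z), Mul(8, z)), 1), K))) = Add(Rational(-1, 2), Mul(Rational(1, 6), Add(Add(Add(Mul(8, z), Mul(K, z)), 1), K))) = Add(Rational(-1, 2), Mul(Rational(1, 6), Add(Add(1, Mul(8, z), Mul(K, z)), K))) = Add(Rational(-1, 2), Mul(Rational(1, 6), Add(1, K, Mul(8, z), Mul(K, z)))) = Add(Rational(-1, 2), Add(Rational(1, 6), Mul(Rational(1, 6), K), Mul(Rational(4, 3), z), Mul(Rational(1, 6), K, z))) = Add(Rational(-1, 3), Mul(Rational(1, 6), K), Mul(Rational(4, 3), z), Mul(Rational(1, 6), K, z)))
Mul(-8728, Pow(Function('H')(65, Function('r')(1)), -1)) = Mul(-8728, Pow(Add(Rational(-1, 3), Mul(Rational(1, 6), 65), Mul(Rational(4, 3), Mul(1, Add(1, 1))), Mul(Rational(1, 6), 65, Mul(1, Add(1, 1)))), -1)) = Mul(-8728, Pow(Add(Rational(-1, 3), Rational(65, 6), Mul(Rational(4, 3), Mul(1, 2)), Mul(Rational(1, 6), 65, Mul(1, 2))), -1)) = Mul(-8728, Pow(Add(Rational(-1, 3), Rational(65, 6), Mul(Rational(4, 3), 2), Mul(Rational(1, 6), 65, 2)), -1)) = Mul(-8728, Pow(Add(Rational(-1, 3), Rational(65, 6), Rational(8, 3), Rational(65, 3)), -1)) = Mul(-8728, Pow(Rational(209, 6), -1)) = Mul(-8728, Rational(6, 209)) = Rational(-52368, 209)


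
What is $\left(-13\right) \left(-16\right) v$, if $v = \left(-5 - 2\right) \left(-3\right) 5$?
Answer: $21840$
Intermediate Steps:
$v = 105$ ($v = \left(-7\right) \left(-3\right) 5 = 21 \cdot 5 = 105$)
$\left(-13\right) \left(-16\right) v = \left(-13\right) \left(-16\right) 105 = 208 \cdot 105 = 21840$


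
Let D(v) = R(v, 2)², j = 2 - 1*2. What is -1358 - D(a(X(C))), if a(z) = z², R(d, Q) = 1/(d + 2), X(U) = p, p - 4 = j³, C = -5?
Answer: -439993/324 ≈ -1358.0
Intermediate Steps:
j = 0 (j = 2 - 2 = 0)
p = 4 (p = 4 + 0³ = 4 + 0 = 4)
X(U) = 4
R(d, Q) = 1/(2 + d)
D(v) = (2 + v)⁻² (D(v) = (1/(2 + v))² = (2 + v)⁻²)
-1358 - D(a(X(C))) = -1358 - 1/(2 + 4²)² = -1358 - 1/(2 + 16)² = -1358 - 1/18² = -1358 - 1*1/324 = -1358 - 1/324 = -439993/324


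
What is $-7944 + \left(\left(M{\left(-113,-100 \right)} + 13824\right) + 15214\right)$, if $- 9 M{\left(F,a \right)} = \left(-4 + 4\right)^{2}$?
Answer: $21094$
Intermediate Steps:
$M{\left(F,a \right)} = 0$ ($M{\left(F,a \right)} = - \frac{\left(-4 + 4\right)^{2}}{9} = - \frac{0^{2}}{9} = \left(- \frac{1}{9}\right) 0 = 0$)
$-7944 + \left(\left(M{\left(-113,-100 \right)} + 13824\right) + 15214\right) = -7944 + \left(\left(0 + 13824\right) + 15214\right) = -7944 + \left(13824 + 15214\right) = -7944 + 29038 = 21094$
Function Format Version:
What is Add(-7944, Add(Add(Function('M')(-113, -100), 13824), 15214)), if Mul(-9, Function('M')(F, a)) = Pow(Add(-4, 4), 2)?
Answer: 21094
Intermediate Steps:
Function('M')(F, a) = 0 (Function('M')(F, a) = Mul(Rational(-1, 9), Pow(Add(-4, 4), 2)) = Mul(Rational(-1, 9), Pow(0, 2)) = Mul(Rational(-1, 9), 0) = 0)
Add(-7944, Add(Add(Function('M')(-113, -100), 13824), 15214)) = Add(-7944, Add(Add(0, 13824), 15214)) = Add(-7944, Add(13824, 15214)) = Add(-7944, 29038) = 21094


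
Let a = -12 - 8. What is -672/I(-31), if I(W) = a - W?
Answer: -672/11 ≈ -61.091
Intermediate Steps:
a = -20
I(W) = -20 - W
-672/I(-31) = -672/(-20 - 1*(-31)) = -672/(-20 + 31) = -672/11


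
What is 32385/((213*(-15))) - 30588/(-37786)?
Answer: -37532365/4024209 ≈ -9.3266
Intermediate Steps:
32385/((213*(-15))) - 30588/(-37786) = 32385/(-3195) - 30588*(-1/37786) = 32385*(-1/3195) + 15294/18893 = -2159/213 + 15294/18893 = -37532365/4024209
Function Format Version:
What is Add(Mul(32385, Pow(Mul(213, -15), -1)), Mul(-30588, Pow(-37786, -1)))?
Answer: Rational(-37532365, 4024209) ≈ -9.3266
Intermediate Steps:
Add(Mul(32385, Pow(Mul(213, -15), -1)), Mul(-30588, Pow(-37786, -1))) = Add(Mul(32385, Pow(-3195, -1)), Mul(-30588, Rational(-1, 37786))) = Add(Mul(32385, Rational(-1, 3195)), Rational(15294, 18893)) = Add(Rational(-2159, 213), Rational(15294, 18893)) = Rational(-37532365, 4024209)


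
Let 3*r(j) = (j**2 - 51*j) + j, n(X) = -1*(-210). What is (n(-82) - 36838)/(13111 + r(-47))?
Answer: -27471/10973 ≈ -2.5035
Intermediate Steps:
n(X) = 210
r(j) = -50*j/3 + j**2/3 (r(j) = ((j**2 - 51*j) + j)/3 = (j**2 - 50*j)/3 = -50*j/3 + j**2/3)
(n(-82) - 36838)/(13111 + r(-47)) = (210 - 36838)/(13111 + (1/3)*(-47)*(-50 - 47)) = -36628/(13111 + (1/3)*(-47)*(-97)) = -36628/(13111 + 4559/3) = -36628/43892/3 = -36628*3/43892 = -27471/10973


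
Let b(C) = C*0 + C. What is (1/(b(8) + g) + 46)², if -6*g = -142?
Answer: 19123129/9025 ≈ 2118.9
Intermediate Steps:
g = 71/3 (g = -⅙*(-142) = 71/3 ≈ 23.667)
b(C) = C (b(C) = 0 + C = C)
(1/(b(8) + g) + 46)² = (1/(8 + 71/3) + 46)² = (1/(95/3) + 46)² = (3/95 + 46)² = (4373/95)² = 19123129/9025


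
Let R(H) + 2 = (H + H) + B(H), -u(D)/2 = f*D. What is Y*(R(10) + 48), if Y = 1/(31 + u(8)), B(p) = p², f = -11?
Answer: 166/207 ≈ 0.80193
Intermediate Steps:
u(D) = 22*D (u(D) = -(-22)*D = 22*D)
Y = 1/207 (Y = 1/(31 + 22*8) = 1/(31 + 176) = 1/207 ≈ 0.0048309)
R(H) = -2 + H² + 2*H (R(H) = -2 + ((H + H) + H²) = -2 + (2*H + H²) = -2 + (H² + 2*H) = -2 + H² + 2*H)
Y*(R(10) + 48) = ((-2 + 10² + 2*10) + 48)/207 = ((-2 + 100 + 20) + 48)/207 = (118 + 48)/207 = (1/207)*166 = 166/207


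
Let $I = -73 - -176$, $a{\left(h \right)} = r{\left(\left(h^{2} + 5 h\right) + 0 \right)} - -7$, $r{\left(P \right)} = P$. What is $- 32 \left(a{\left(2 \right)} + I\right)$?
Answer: $-3968$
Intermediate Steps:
$a{\left(h \right)} = 7 + h^{2} + 5 h$ ($a{\left(h \right)} = \left(\left(h^{2} + 5 h\right) + 0\right) - -7 = \left(h^{2} + 5 h\right) + 7 = 7 + h^{2} + 5 h$)
$I = 103$ ($I = -73 + 176 = 103$)
$- 32 \left(a{\left(2 \right)} + I\right) = - 32 \left(\left(7 + 2 \left(5 + 2\right)\right) + 103\right) = - 32 \left(\left(7 + 2 \cdot 7\right) + 103\right) = - 32 \left(\left(7 + 14\right) + 103\right) = - 32 \left(21 + 103\right) = \left(-32\right) 124 = -3968$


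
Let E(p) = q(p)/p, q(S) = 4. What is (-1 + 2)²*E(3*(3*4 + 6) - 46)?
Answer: ½ ≈ 0.50000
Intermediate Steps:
E(p) = 4/p
(-1 + 2)²*E(3*(3*4 + 6) - 46) = (-1 + 2)²*(4/(3*(3*4 + 6) - 46)) = 1²*(4/(3*(12 + 6) - 46)) = 1*(4/(3*18 - 46)) = 1*(4/(54 - 46)) = 1*(4/8) = 1*(4*(⅛)) = 1*(½) = ½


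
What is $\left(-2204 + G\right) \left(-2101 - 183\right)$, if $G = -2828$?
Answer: $11493088$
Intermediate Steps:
$\left(-2204 + G\right) \left(-2101 - 183\right) = \left(-2204 - 2828\right) \left(-2101 - 183\right) = \left(-5032\right) \left(-2284\right) = 11493088$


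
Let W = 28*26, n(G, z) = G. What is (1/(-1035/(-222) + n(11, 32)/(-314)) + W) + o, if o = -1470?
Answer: -19938409/26879 ≈ -741.78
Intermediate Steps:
W = 728
(1/(-1035/(-222) + n(11, 32)/(-314)) + W) + o = (1/(-1035/(-222) + 11/(-314)) + 728) - 1470 = (1/(-1035*(-1/222) + 11*(-1/314)) + 728) - 1470 = (1/(345/74 - 11/314) + 728) - 1470 = (1/(26879/5809) + 728) - 1470 = (5809/26879 + 728) - 1470 = 19573721/26879 - 1470 = -19938409/26879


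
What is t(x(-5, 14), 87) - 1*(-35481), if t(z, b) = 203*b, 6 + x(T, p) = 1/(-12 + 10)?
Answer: 53142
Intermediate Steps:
x(T, p) = -13/2 (x(T, p) = -6 + 1/(-12 + 10) = -6 + 1/(-2) = -6 - ½ = -13/2)
t(x(-5, 14), 87) - 1*(-35481) = 203*87 - 1*(-35481) = 17661 + 35481 = 53142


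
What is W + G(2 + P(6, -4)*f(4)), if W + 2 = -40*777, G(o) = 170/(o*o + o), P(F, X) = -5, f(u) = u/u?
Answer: -93161/3 ≈ -31054.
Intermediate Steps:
f(u) = 1
G(o) = 170/(o + o**2) (G(o) = 170/(o**2 + o) = 170/(o + o**2))
W = -31082 (W = -2 - 40*777 = -2 - 31080 = -31082)
W + G(2 + P(6, -4)*f(4)) = -31082 + 170/((2 - 5*1)*(1 + (2 - 5*1))) = -31082 + 170/((2 - 5)*(1 + (2 - 5))) = -31082 + 170/(-3*(1 - 3)) = -31082 + 170*(-1/3)/(-2) = -31082 + 170*(-1/3)*(-1/2) = -31082 + 85/3 = -93161/3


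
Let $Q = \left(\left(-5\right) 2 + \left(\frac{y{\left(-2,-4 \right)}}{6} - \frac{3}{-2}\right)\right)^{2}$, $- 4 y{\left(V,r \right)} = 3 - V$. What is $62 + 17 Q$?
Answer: $\frac{778289}{576} \approx 1351.2$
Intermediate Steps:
$y{\left(V,r \right)} = - \frac{3}{4} + \frac{V}{4}$ ($y{\left(V,r \right)} = - \frac{3 - V}{4} = - \frac{3}{4} + \frac{V}{4}$)
$Q = \frac{43681}{576}$ ($Q = \left(\left(-5\right) 2 + \left(\frac{- \frac{3}{4} + \frac{1}{4} \left(-2\right)}{6} - \frac{3}{-2}\right)\right)^{2} = \left(-10 + \left(\left(- \frac{3}{4} - \frac{1}{2}\right) \frac{1}{6} - - \frac{3}{2}\right)\right)^{2} = \left(-10 + \left(\left(- \frac{5}{4}\right) \frac{1}{6} + \frac{3}{2}\right)\right)^{2} = \left(-10 + \left(- \frac{5}{24} + \frac{3}{2}\right)\right)^{2} = \left(-10 + \frac{31}{24}\right)^{2} = \left(- \frac{209}{24}\right)^{2} = \frac{43681}{576} \approx 75.835$)
$62 + 17 Q = 62 + 17 \cdot \frac{43681}{576} = 62 + \frac{742577}{576} = \frac{778289}{576}$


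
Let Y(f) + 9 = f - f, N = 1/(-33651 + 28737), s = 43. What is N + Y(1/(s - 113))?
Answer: -44227/4914 ≈ -9.0002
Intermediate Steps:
N = -1/4914 (N = 1/(-4914) = -1/4914 ≈ -0.00020350)
Y(f) = -9 (Y(f) = -9 + (f - f) = -9 + 0 = -9)
N + Y(1/(s - 113)) = -1/4914 - 9 = -44227/4914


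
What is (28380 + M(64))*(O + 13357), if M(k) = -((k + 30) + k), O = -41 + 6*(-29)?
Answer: 370893524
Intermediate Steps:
O = -215 (O = -41 - 174 = -215)
M(k) = -30 - 2*k (M(k) = -((30 + k) + k) = -(30 + 2*k) = -30 - 2*k)
(28380 + M(64))*(O + 13357) = (28380 + (-30 - 2*64))*(-215 + 13357) = (28380 + (-30 - 128))*13142 = (28380 - 158)*13142 = 28222*13142 = 370893524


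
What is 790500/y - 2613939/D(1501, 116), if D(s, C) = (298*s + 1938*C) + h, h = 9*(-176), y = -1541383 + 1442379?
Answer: -197209514439/16596090022 ≈ -11.883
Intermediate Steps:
y = -99004
h = -1584
D(s, C) = -1584 + 298*s + 1938*C (D(s, C) = (298*s + 1938*C) - 1584 = -1584 + 298*s + 1938*C)
790500/y - 2613939/D(1501, 116) = 790500/(-99004) - 2613939/(-1584 + 298*1501 + 1938*116) = 790500*(-1/99004) - 2613939/(-1584 + 447298 + 224808) = -197625/24751 - 2613939/670522 = -197209514439/16596090022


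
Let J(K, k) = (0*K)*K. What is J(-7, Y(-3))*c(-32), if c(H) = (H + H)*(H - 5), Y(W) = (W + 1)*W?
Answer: 0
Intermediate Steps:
Y(W) = W*(1 + W) (Y(W) = (1 + W)*W = W*(1 + W))
J(K, k) = 0 (J(K, k) = 0*K = 0)
c(H) = 2*H*(-5 + H) (c(H) = (2*H)*(-5 + H) = 2*H*(-5 + H))
J(-7, Y(-3))*c(-32) = 0*(2*(-32)*(-5 - 32)) = 0*(2*(-32)*(-37)) = 0*2368 = 0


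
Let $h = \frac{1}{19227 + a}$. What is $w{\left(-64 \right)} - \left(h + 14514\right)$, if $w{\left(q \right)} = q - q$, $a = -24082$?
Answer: $- \frac{70465469}{4855} \approx -14514.0$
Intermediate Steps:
$w{\left(q \right)} = 0$
$h = - \frac{1}{4855}$ ($h = \frac{1}{19227 - 24082} = \frac{1}{-4855} = - \frac{1}{4855} \approx -0.00020597$)
$w{\left(-64 \right)} - \left(h + 14514\right) = 0 - \left(- \frac{1}{4855} + 14514\right) = 0 - \frac{70465469}{4855} = - \frac{70465469}{4855}$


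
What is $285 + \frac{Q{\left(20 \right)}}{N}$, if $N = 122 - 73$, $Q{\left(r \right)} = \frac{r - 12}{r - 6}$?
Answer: $\frac{97759}{343} \approx 285.01$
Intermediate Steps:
$Q{\left(r \right)} = \frac{-12 + r}{-6 + r}$
$N = 49$
$285 + \frac{Q{\left(20 \right)}}{N} = 285 + \frac{\frac{1}{-6 + 20} \left(-12 + 20\right)}{49} = 285 + \frac{1}{14} \cdot 8 \cdot \frac{1}{49} = 285 + \frac{4}{7} \cdot \frac{1}{49} = 285 + \frac{4}{343} = \frac{97759}{343}$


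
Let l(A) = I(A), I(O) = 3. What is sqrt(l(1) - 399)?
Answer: 6*I*sqrt(11) ≈ 19.9*I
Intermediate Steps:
l(A) = 3
sqrt(l(1) - 399) = sqrt(3 - 399) = sqrt(-396) = 6*I*sqrt(11)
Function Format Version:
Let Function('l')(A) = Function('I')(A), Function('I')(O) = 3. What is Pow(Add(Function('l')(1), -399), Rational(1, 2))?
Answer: Mul(6, I, Pow(11, Rational(1, 2))) ≈ Mul(19.900, I)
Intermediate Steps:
Function('l')(A) = 3
Pow(Add(Function('l')(1), -399), Rational(1, 2)) = Pow(Add(3, -399), Rational(1, 2)) = Pow(-396, Rational(1, 2)) = Mul(6, I, Pow(11, Rational(1, 2)))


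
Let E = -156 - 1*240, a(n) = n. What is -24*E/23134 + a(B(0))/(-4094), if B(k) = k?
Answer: 4752/11567 ≈ 0.41082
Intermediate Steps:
E = -396 (E = -156 - 240 = -396)
-24*E/23134 + a(B(0))/(-4094) = -24*(-396)/23134 + 0/(-4094) = 9504*(1/23134) + 0*(-1/4094) = 4752/11567 + 0 = 4752/11567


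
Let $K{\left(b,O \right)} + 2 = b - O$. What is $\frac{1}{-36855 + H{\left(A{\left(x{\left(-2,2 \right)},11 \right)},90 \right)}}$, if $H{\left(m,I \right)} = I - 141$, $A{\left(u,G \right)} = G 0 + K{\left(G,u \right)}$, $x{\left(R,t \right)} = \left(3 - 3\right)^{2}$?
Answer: $- \frac{1}{36906} \approx -2.7096 \cdot 10^{-5}$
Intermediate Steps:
$x{\left(R,t \right)} = 0$ ($x{\left(R,t \right)} = 0^{2} = 0$)
$K{\left(b,O \right)} = -2 + b - O$ ($K{\left(b,O \right)} = -2 - \left(O - b\right) = -2 + b - O$)
$A{\left(u,G \right)} = -2 + G - u$ ($A{\left(u,G \right)} = G 0 - \left(2 + u - G\right) = 0 - \left(2 + u - G\right) = -2 + G - u$)
$H{\left(m,I \right)} = -141 + I$ ($H{\left(m,I \right)} = I - 141 = -141 + I$)
$\frac{1}{-36855 + H{\left(A{\left(x{\left(-2,2 \right)},11 \right)},90 \right)}} = \frac{1}{-36855 + \left(-141 + 90\right)} = \frac{1}{-36855 - 51} = \frac{1}{-36906} = - \frac{1}{36906}$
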